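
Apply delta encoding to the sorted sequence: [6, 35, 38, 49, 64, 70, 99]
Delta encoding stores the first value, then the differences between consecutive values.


First value: 6
Deltas:
  35 - 6 = 29
  38 - 35 = 3
  49 - 38 = 11
  64 - 49 = 15
  70 - 64 = 6
  99 - 70 = 29


Delta encoded: [6, 29, 3, 11, 15, 6, 29]


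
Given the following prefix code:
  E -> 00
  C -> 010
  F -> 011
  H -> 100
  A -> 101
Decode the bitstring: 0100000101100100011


Decoding step by step:
Bits 010 -> C
Bits 00 -> E
Bits 00 -> E
Bits 101 -> A
Bits 100 -> H
Bits 100 -> H
Bits 011 -> F


Decoded message: CEEAHHF


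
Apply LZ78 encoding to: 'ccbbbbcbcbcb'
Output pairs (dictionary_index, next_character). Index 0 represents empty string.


LZ78 encoding steps:
Dictionary: {0: ''}
Step 1: w='' (idx 0), next='c' -> output (0, 'c'), add 'c' as idx 1
Step 2: w='c' (idx 1), next='b' -> output (1, 'b'), add 'cb' as idx 2
Step 3: w='' (idx 0), next='b' -> output (0, 'b'), add 'b' as idx 3
Step 4: w='b' (idx 3), next='b' -> output (3, 'b'), add 'bb' as idx 4
Step 5: w='cb' (idx 2), next='c' -> output (2, 'c'), add 'cbc' as idx 5
Step 6: w='b' (idx 3), next='c' -> output (3, 'c'), add 'bc' as idx 6
Step 7: w='b' (idx 3), end of input -> output (3, '')


Encoded: [(0, 'c'), (1, 'b'), (0, 'b'), (3, 'b'), (2, 'c'), (3, 'c'), (3, '')]


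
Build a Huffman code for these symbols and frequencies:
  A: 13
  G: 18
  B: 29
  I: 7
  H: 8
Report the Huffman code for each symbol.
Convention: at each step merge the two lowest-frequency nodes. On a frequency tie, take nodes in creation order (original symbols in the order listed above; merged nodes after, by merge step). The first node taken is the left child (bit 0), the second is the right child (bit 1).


Huffman tree construction:
Step 1: Merge I(7) + H(8) = 15
Step 2: Merge A(13) + (I+H)(15) = 28
Step 3: Merge G(18) + (A+(I+H))(28) = 46
Step 4: Merge B(29) + (G+(A+(I+H)))(46) = 75
Read each symbol's code off the tree from the root (left child = 0, right child = 1).

Codes:
  A: 110 (length 3)
  G: 10 (length 2)
  B: 0 (length 1)
  I: 1110 (length 4)
  H: 1111 (length 4)
Average code length: 164/75 = 2.1867 bits/symbol


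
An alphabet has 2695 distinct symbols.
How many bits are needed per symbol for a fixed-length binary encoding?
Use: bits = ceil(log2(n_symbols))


log2(2695) = 11.3961
Bracket: 2^11 = 2048 < 2695 <= 2^12 = 4096
So ceil(log2(2695)) = 12

bits = ceil(log2(2695)) = ceil(11.3961) = 12 bits


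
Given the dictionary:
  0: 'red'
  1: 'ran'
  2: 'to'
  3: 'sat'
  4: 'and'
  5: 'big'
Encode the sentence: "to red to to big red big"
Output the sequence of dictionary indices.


Look up each word in the dictionary:
  'to' -> 2
  'red' -> 0
  'to' -> 2
  'to' -> 2
  'big' -> 5
  'red' -> 0
  'big' -> 5

Encoded: [2, 0, 2, 2, 5, 0, 5]


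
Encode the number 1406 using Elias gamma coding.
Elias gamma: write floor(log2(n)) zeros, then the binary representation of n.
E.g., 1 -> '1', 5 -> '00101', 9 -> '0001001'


num_bits = floor(log2(1406)) + 1 = 11
leading_zeros = num_bits - 1 = 10
binary(1406) = 10101111110

Elias gamma(1406) = '0000000000' + '10101111110' = 000000000010101111110 (21 bits)


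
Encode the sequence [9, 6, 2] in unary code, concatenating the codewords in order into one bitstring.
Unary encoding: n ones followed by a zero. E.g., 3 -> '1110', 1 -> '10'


Encode each number as n ones followed by a terminating 0:
  9 -> 1111111110 (10 bits)
  6 -> 1111110 (7 bits)
  2 -> 110 (3 bits)
Total length = 10 + 7 + 3 = 20 bits.

Unary([9, 6, 2]) = 11111111101111110110 (20 bits)


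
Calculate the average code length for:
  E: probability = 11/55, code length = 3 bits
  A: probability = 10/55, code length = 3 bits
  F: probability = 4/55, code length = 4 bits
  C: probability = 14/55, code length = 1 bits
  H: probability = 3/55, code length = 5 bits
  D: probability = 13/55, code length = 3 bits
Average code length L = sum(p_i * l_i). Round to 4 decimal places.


Weighted contributions p_i * l_i:
  E: (11/55) * 3 = 33/55
  A: (10/55) * 3 = 30/55
  F: (4/55) * 4 = 16/55
  C: (14/55) * 1 = 14/55
  H: (3/55) * 5 = 15/55
  D: (13/55) * 3 = 39/55
Sum = (33 + 30 + 16 + 14 + 15 + 39)/55 = 147/55

L = 147/55 = 2.6727 bits/symbol


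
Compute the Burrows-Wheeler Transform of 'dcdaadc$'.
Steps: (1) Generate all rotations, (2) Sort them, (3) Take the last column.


Rotations (sorted):
  0: $dcdaadc -> last char: c
  1: aadc$dcd -> last char: d
  2: adc$dcda -> last char: a
  3: c$dcdaad -> last char: d
  4: cdaadc$d -> last char: d
  5: daadc$dc -> last char: c
  6: dc$dcdaa -> last char: a
  7: dcdaadc$ -> last char: $


BWT = cdaddca$


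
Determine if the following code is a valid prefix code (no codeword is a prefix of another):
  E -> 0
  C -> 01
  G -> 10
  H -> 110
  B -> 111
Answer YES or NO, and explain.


Checking each pair (does one codeword prefix another?):
  E='0' vs C='01': prefix -- VIOLATION

NO -- this is NOT a valid prefix code. E (0) is a prefix of C (01).


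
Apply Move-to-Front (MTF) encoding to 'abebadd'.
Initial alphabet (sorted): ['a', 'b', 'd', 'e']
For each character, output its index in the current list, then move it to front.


MTF encoding:
'a': index 0 in ['a', 'b', 'd', 'e'] -> ['a', 'b', 'd', 'e']
'b': index 1 in ['a', 'b', 'd', 'e'] -> ['b', 'a', 'd', 'e']
'e': index 3 in ['b', 'a', 'd', 'e'] -> ['e', 'b', 'a', 'd']
'b': index 1 in ['e', 'b', 'a', 'd'] -> ['b', 'e', 'a', 'd']
'a': index 2 in ['b', 'e', 'a', 'd'] -> ['a', 'b', 'e', 'd']
'd': index 3 in ['a', 'b', 'e', 'd'] -> ['d', 'a', 'b', 'e']
'd': index 0 in ['d', 'a', 'b', 'e'] -> ['d', 'a', 'b', 'e']


Output: [0, 1, 3, 1, 2, 3, 0]


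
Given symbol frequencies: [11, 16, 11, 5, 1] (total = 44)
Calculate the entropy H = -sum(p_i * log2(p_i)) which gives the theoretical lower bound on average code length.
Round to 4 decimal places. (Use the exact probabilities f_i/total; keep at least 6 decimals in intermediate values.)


Per-symbol terms -p_i * log2(p_i) with p_i = f_i/44:
  p = 11/44 = 0.250000: log2(p) = -2.000000, -p*log2(p) = 0.500000
  p = 16/44 = 0.363636: log2(p) = -1.459432, -p*log2(p) = 0.530702
  p = 11/44 = 0.250000: log2(p) = -2.000000, -p*log2(p) = 0.500000
  p = 5/44 = 0.113636: log2(p) = -3.137504, -p*log2(p) = 0.356534
  p = 1/44 = 0.022727: log2(p) = -5.459432, -p*log2(p) = 0.124078
H = 0.500000 + 0.530702 + 0.500000 + 0.356534 + 0.124078 = 2.011314

H = 2.0113 bits/symbol


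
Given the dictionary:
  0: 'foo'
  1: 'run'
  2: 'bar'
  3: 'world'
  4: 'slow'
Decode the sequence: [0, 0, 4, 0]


Look up each index in the dictionary:
  0 -> 'foo'
  0 -> 'foo'
  4 -> 'slow'
  0 -> 'foo'

Decoded: "foo foo slow foo"


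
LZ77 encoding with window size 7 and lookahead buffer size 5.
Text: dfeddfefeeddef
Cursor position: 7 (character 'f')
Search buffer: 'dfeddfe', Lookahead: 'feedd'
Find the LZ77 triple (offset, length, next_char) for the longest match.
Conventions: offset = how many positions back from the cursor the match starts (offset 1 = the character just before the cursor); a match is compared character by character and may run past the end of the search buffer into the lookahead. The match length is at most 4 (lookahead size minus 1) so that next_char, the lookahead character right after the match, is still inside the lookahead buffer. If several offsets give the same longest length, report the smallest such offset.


Try each offset into the search buffer:
  offset=1 (pos 6, char 'e'): match length 0
  offset=2 (pos 5, char 'f'): match length 2
  offset=3 (pos 4, char 'd'): match length 0
  offset=4 (pos 3, char 'd'): match length 0
  offset=5 (pos 2, char 'e'): match length 0
  offset=6 (pos 1, char 'f'): match length 2
  offset=7 (pos 0, char 'd'): match length 0
Longest match has length 2, found at offsets 2, 6; take the smallest, offset 2.
next_char = character at position 7 + 2 = 9 -> 'e'

Best match: offset=2, length=2 (matching 'fe' starting at position 5)
LZ77 triple: (2, 2, 'e')


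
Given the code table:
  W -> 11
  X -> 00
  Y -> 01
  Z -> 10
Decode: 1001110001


Decoding:
10 -> Z
01 -> Y
11 -> W
00 -> X
01 -> Y


Result: ZYWXY


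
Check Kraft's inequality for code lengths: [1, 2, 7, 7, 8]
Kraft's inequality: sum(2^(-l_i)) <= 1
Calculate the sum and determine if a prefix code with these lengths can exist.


Sum = 2^(-1) + 2^(-2) + 2^(-7) + 2^(-7) + 2^(-8)
    = 0.5 + 0.25 + 0.0078125 + 0.0078125 + 0.00390625
    = 197/256 = 0.76953125
Since 0.76953125 <= 1, Kraft's inequality IS satisfied.
A prefix code with these lengths CAN exist.

Kraft sum = 0.76953125. Satisfied.


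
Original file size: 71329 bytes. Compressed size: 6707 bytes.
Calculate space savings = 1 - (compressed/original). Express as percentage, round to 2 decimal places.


ratio = compressed/original = 6707/71329 = 0.094029
savings = 1 - ratio = 1 - 0.094029 = 0.905971
as a percentage: 0.905971 * 100 = 90.6%

Space savings = 1 - 6707/71329 = 90.6%


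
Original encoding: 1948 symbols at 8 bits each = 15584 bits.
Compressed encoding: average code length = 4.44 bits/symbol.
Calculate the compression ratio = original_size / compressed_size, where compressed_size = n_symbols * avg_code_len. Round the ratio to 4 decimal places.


original_size = n_symbols * orig_bits = 1948 * 8 = 15584 bits
compressed_size = n_symbols * avg_code_len = 1948 * 4.44 = 8649.12 bits
ratio = original_size / compressed_size = 15584 / 8649.12 = 1.8018

Compression ratio = 1.8018


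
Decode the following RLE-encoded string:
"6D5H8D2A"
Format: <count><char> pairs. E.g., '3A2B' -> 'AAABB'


Expanding each <count><char> pair:
  6D -> 'DDDDDD'
  5H -> 'HHHHH'
  8D -> 'DDDDDDDD'
  2A -> 'AA'

Decoded = DDDDDDHHHHHDDDDDDDDAA


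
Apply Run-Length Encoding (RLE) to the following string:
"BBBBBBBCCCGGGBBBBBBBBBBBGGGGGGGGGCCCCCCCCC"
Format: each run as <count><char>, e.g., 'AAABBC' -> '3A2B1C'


Scanning runs left to right:
  i=0: run of 'B' x 7 -> '7B'
  i=7: run of 'C' x 3 -> '3C'
  i=10: run of 'G' x 3 -> '3G'
  i=13: run of 'B' x 11 -> '11B'
  i=24: run of 'G' x 9 -> '9G'
  i=33: run of 'C' x 9 -> '9C'

RLE = 7B3C3G11B9G9C


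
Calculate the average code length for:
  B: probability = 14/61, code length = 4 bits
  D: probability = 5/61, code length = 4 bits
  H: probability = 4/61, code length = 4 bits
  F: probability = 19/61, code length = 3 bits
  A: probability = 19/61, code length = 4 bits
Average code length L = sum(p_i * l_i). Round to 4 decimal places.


Weighted contributions p_i * l_i:
  B: (14/61) * 4 = 56/61
  D: (5/61) * 4 = 20/61
  H: (4/61) * 4 = 16/61
  F: (19/61) * 3 = 57/61
  A: (19/61) * 4 = 76/61
Sum = (56 + 20 + 16 + 57 + 76)/61 = 225/61

L = 225/61 = 3.6885 bits/symbol


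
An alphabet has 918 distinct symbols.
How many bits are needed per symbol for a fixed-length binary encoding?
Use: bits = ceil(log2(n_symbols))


log2(918) = 9.8424
Bracket: 2^9 = 512 < 918 <= 2^10 = 1024
So ceil(log2(918)) = 10

bits = ceil(log2(918)) = ceil(9.8424) = 10 bits


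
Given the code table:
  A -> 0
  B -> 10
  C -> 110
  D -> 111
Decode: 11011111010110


Decoding:
110 -> C
111 -> D
110 -> C
10 -> B
110 -> C


Result: CDCBC


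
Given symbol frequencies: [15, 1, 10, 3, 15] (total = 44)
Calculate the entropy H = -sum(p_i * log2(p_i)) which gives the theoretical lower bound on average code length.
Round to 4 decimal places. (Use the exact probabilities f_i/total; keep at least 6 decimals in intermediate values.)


Per-symbol terms -p_i * log2(p_i) with p_i = f_i/44:
  p = 15/44 = 0.340909: log2(p) = -1.552541, -p*log2(p) = 0.529275
  p = 1/44 = 0.022727: log2(p) = -5.459432, -p*log2(p) = 0.124078
  p = 10/44 = 0.227273: log2(p) = -2.137504, -p*log2(p) = 0.485796
  p = 3/44 = 0.068182: log2(p) = -3.874469, -p*log2(p) = 0.264168
  p = 15/44 = 0.340909: log2(p) = -1.552541, -p*log2(p) = 0.529275
H = 0.529275 + 0.124078 + 0.485796 + 0.264168 + 0.529275 = 1.932592

H = 1.9326 bits/symbol


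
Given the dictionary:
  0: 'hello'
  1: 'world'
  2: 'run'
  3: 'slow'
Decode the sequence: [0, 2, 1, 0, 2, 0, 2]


Look up each index in the dictionary:
  0 -> 'hello'
  2 -> 'run'
  1 -> 'world'
  0 -> 'hello'
  2 -> 'run'
  0 -> 'hello'
  2 -> 'run'

Decoded: "hello run world hello run hello run"


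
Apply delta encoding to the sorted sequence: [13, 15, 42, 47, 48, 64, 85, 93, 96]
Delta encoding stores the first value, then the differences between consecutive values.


First value: 13
Deltas:
  15 - 13 = 2
  42 - 15 = 27
  47 - 42 = 5
  48 - 47 = 1
  64 - 48 = 16
  85 - 64 = 21
  93 - 85 = 8
  96 - 93 = 3


Delta encoded: [13, 2, 27, 5, 1, 16, 21, 8, 3]


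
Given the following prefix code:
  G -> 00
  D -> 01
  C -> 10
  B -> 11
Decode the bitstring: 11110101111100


Decoding step by step:
Bits 11 -> B
Bits 11 -> B
Bits 01 -> D
Bits 01 -> D
Bits 11 -> B
Bits 11 -> B
Bits 00 -> G


Decoded message: BBDDBBG


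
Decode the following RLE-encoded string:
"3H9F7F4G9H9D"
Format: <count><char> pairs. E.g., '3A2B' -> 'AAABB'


Expanding each <count><char> pair:
  3H -> 'HHH'
  9F -> 'FFFFFFFFF'
  7F -> 'FFFFFFF'
  4G -> 'GGGG'
  9H -> 'HHHHHHHHH'
  9D -> 'DDDDDDDDD'

Decoded = HHHFFFFFFFFFFFFFFFFGGGGHHHHHHHHHDDDDDDDDD


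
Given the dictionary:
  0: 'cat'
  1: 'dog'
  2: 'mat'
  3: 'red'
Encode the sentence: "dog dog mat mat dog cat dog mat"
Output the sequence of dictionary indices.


Look up each word in the dictionary:
  'dog' -> 1
  'dog' -> 1
  'mat' -> 2
  'mat' -> 2
  'dog' -> 1
  'cat' -> 0
  'dog' -> 1
  'mat' -> 2

Encoded: [1, 1, 2, 2, 1, 0, 1, 2]


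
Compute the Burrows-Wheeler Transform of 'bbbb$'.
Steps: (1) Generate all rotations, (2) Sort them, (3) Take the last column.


Rotations (sorted):
  0: $bbbb -> last char: b
  1: b$bbb -> last char: b
  2: bb$bb -> last char: b
  3: bbb$b -> last char: b
  4: bbbb$ -> last char: $


BWT = bbbb$


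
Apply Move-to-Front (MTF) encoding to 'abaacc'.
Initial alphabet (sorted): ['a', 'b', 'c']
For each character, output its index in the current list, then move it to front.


MTF encoding:
'a': index 0 in ['a', 'b', 'c'] -> ['a', 'b', 'c']
'b': index 1 in ['a', 'b', 'c'] -> ['b', 'a', 'c']
'a': index 1 in ['b', 'a', 'c'] -> ['a', 'b', 'c']
'a': index 0 in ['a', 'b', 'c'] -> ['a', 'b', 'c']
'c': index 2 in ['a', 'b', 'c'] -> ['c', 'a', 'b']
'c': index 0 in ['c', 'a', 'b'] -> ['c', 'a', 'b']


Output: [0, 1, 1, 0, 2, 0]


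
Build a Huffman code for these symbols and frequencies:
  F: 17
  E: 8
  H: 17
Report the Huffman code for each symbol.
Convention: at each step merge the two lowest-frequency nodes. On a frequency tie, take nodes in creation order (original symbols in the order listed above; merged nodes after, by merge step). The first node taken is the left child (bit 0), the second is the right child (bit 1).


Huffman tree construction:
Step 1: Merge E(8) + F(17) = 25
Step 2: Merge H(17) + (E+F)(25) = 42
Read each symbol's code off the tree from the root (left child = 0, right child = 1).

Codes:
  F: 11 (length 2)
  E: 10 (length 2)
  H: 0 (length 1)
Average code length: 67/42 = 1.5952 bits/symbol


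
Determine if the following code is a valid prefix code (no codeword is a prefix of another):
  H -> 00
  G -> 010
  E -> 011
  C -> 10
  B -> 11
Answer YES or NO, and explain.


Checking each pair (does one codeword prefix another?):
  H='00' vs G='010': no prefix
  H='00' vs E='011': no prefix
  H='00' vs C='10': no prefix
  H='00' vs B='11': no prefix
  G='010' vs H='00': no prefix
  G='010' vs E='011': no prefix
  G='010' vs C='10': no prefix
  G='010' vs B='11': no prefix
  E='011' vs H='00': no prefix
  E='011' vs G='010': no prefix
  E='011' vs C='10': no prefix
  E='011' vs B='11': no prefix
  C='10' vs H='00': no prefix
  C='10' vs G='010': no prefix
  C='10' vs E='011': no prefix
  C='10' vs B='11': no prefix
  B='11' vs H='00': no prefix
  B='11' vs G='010': no prefix
  B='11' vs E='011': no prefix
  B='11' vs C='10': no prefix
No violation found over all pairs.

YES -- this is a valid prefix code. No codeword is a prefix of any other codeword.


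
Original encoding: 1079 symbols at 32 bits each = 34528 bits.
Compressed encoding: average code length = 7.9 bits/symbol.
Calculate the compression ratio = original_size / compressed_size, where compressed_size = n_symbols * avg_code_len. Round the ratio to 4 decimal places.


original_size = n_symbols * orig_bits = 1079 * 32 = 34528 bits
compressed_size = n_symbols * avg_code_len = 1079 * 7.9 = 8524.1 bits
ratio = original_size / compressed_size = 34528 / 8524.1 = 4.0506

Compression ratio = 4.0506


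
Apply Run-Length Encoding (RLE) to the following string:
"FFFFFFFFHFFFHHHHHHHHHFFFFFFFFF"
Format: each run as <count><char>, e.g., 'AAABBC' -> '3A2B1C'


Scanning runs left to right:
  i=0: run of 'F' x 8 -> '8F'
  i=8: run of 'H' x 1 -> '1H'
  i=9: run of 'F' x 3 -> '3F'
  i=12: run of 'H' x 9 -> '9H'
  i=21: run of 'F' x 9 -> '9F'

RLE = 8F1H3F9H9F


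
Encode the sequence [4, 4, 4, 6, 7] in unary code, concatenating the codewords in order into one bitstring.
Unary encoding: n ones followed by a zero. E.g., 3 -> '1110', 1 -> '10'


Encode each number as n ones followed by a terminating 0:
  4 -> 11110 (5 bits)
  4 -> 11110 (5 bits)
  4 -> 11110 (5 bits)
  6 -> 1111110 (7 bits)
  7 -> 11111110 (8 bits)
Total length = 5 + 5 + 5 + 7 + 8 = 30 bits.

Unary([4, 4, 4, 6, 7]) = 111101111011110111111011111110 (30 bits)


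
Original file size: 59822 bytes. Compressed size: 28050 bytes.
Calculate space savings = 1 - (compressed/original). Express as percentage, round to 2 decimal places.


ratio = compressed/original = 28050/59822 = 0.468891
savings = 1 - ratio = 1 - 0.468891 = 0.531109
as a percentage: 0.531109 * 100 = 53.11%

Space savings = 1 - 28050/59822 = 53.11%


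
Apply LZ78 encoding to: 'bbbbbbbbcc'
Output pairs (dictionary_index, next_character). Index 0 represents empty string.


LZ78 encoding steps:
Dictionary: {0: ''}
Step 1: w='' (idx 0), next='b' -> output (0, 'b'), add 'b' as idx 1
Step 2: w='b' (idx 1), next='b' -> output (1, 'b'), add 'bb' as idx 2
Step 3: w='bb' (idx 2), next='b' -> output (2, 'b'), add 'bbb' as idx 3
Step 4: w='bb' (idx 2), next='c' -> output (2, 'c'), add 'bbc' as idx 4
Step 5: w='' (idx 0), next='c' -> output (0, 'c'), add 'c' as idx 5


Encoded: [(0, 'b'), (1, 'b'), (2, 'b'), (2, 'c'), (0, 'c')]


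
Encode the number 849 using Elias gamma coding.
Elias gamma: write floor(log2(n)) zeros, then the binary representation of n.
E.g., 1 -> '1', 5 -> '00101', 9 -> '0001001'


num_bits = floor(log2(849)) + 1 = 10
leading_zeros = num_bits - 1 = 9
binary(849) = 1101010001

Elias gamma(849) = '000000000' + '1101010001' = 0000000001101010001 (19 bits)


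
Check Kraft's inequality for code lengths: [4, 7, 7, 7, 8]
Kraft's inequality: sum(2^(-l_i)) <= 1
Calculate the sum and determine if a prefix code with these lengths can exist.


Sum = 2^(-4) + 2^(-7) + 2^(-7) + 2^(-7) + 2^(-8)
    = 0.0625 + 0.0078125 + 0.0078125 + 0.0078125 + 0.00390625
    = 23/256 = 0.08984375
Since 0.08984375 <= 1, Kraft's inequality IS satisfied.
A prefix code with these lengths CAN exist.

Kraft sum = 0.08984375. Satisfied.


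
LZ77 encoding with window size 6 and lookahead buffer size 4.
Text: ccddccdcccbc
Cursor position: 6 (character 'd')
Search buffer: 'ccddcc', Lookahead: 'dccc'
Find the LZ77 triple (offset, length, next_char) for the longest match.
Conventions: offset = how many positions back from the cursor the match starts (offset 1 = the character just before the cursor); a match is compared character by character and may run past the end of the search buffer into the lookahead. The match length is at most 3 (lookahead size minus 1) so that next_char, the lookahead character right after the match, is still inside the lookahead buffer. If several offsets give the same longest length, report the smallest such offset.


Try each offset into the search buffer:
  offset=1 (pos 5, char 'c'): match length 0
  offset=2 (pos 4, char 'c'): match length 0
  offset=3 (pos 3, char 'd'): match length 3
  offset=4 (pos 2, char 'd'): match length 1
  offset=5 (pos 1, char 'c'): match length 0
  offset=6 (pos 0, char 'c'): match length 0
Longest match has length 3 at offset 3.
next_char = character at position 6 + 3 = 9 -> 'c'

Best match: offset=3, length=3 (matching 'dcc' starting at position 3)
LZ77 triple: (3, 3, 'c')


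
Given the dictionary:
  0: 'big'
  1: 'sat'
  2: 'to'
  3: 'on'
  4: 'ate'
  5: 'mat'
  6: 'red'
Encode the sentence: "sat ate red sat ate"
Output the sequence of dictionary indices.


Look up each word in the dictionary:
  'sat' -> 1
  'ate' -> 4
  'red' -> 6
  'sat' -> 1
  'ate' -> 4

Encoded: [1, 4, 6, 1, 4]


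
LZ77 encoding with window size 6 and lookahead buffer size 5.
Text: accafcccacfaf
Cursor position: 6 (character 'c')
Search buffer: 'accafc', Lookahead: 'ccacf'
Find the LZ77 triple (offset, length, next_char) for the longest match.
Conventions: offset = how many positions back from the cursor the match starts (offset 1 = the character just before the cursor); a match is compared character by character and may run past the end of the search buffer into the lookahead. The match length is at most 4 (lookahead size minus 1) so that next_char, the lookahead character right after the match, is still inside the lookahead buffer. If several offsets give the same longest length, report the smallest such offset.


Try each offset into the search buffer:
  offset=1 (pos 5, char 'c'): match length 2
  offset=2 (pos 4, char 'f'): match length 0
  offset=3 (pos 3, char 'a'): match length 0
  offset=4 (pos 2, char 'c'): match length 1
  offset=5 (pos 1, char 'c'): match length 3
  offset=6 (pos 0, char 'a'): match length 0
Longest match has length 3 at offset 5.
next_char = character at position 6 + 3 = 9 -> 'c'

Best match: offset=5, length=3 (matching 'cca' starting at position 1)
LZ77 triple: (5, 3, 'c')


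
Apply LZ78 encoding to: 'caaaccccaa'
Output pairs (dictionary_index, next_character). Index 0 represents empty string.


LZ78 encoding steps:
Dictionary: {0: ''}
Step 1: w='' (idx 0), next='c' -> output (0, 'c'), add 'c' as idx 1
Step 2: w='' (idx 0), next='a' -> output (0, 'a'), add 'a' as idx 2
Step 3: w='a' (idx 2), next='a' -> output (2, 'a'), add 'aa' as idx 3
Step 4: w='c' (idx 1), next='c' -> output (1, 'c'), add 'cc' as idx 4
Step 5: w='cc' (idx 4), next='a' -> output (4, 'a'), add 'cca' as idx 5
Step 6: w='a' (idx 2), end of input -> output (2, '')


Encoded: [(0, 'c'), (0, 'a'), (2, 'a'), (1, 'c'), (4, 'a'), (2, '')]


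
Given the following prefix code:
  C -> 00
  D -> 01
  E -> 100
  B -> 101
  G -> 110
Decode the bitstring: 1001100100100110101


Decoding step by step:
Bits 100 -> E
Bits 110 -> G
Bits 01 -> D
Bits 00 -> C
Bits 100 -> E
Bits 110 -> G
Bits 101 -> B


Decoded message: EGDCEGB


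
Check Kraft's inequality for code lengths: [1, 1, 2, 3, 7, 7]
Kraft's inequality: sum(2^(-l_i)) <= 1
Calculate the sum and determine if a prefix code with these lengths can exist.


Sum = 2^(-1) + 2^(-1) + 2^(-2) + 2^(-3) + 2^(-7) + 2^(-7)
    = 0.5 + 0.5 + 0.25 + 0.125 + 0.0078125 + 0.0078125
    = 178/128 = 1.390625
Since 1.390625 > 1, Kraft's inequality is NOT satisfied.
A prefix code with these lengths CANNOT exist.

Kraft sum = 1.390625. Not satisfied.


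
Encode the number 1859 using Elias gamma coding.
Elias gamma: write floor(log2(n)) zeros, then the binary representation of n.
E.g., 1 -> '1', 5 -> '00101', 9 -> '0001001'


num_bits = floor(log2(1859)) + 1 = 11
leading_zeros = num_bits - 1 = 10
binary(1859) = 11101000011

Elias gamma(1859) = '0000000000' + '11101000011' = 000000000011101000011 (21 bits)


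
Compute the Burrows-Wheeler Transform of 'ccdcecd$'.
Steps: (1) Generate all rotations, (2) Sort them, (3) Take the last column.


Rotations (sorted):
  0: $ccdcecd -> last char: d
  1: ccdcecd$ -> last char: $
  2: cd$ccdce -> last char: e
  3: cdcecd$c -> last char: c
  4: cecd$ccd -> last char: d
  5: d$ccdcec -> last char: c
  6: dcecd$cc -> last char: c
  7: ecd$ccdc -> last char: c


BWT = d$ecdccc


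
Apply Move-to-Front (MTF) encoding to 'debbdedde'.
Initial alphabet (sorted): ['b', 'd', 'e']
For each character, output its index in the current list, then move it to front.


MTF encoding:
'd': index 1 in ['b', 'd', 'e'] -> ['d', 'b', 'e']
'e': index 2 in ['d', 'b', 'e'] -> ['e', 'd', 'b']
'b': index 2 in ['e', 'd', 'b'] -> ['b', 'e', 'd']
'b': index 0 in ['b', 'e', 'd'] -> ['b', 'e', 'd']
'd': index 2 in ['b', 'e', 'd'] -> ['d', 'b', 'e']
'e': index 2 in ['d', 'b', 'e'] -> ['e', 'd', 'b']
'd': index 1 in ['e', 'd', 'b'] -> ['d', 'e', 'b']
'd': index 0 in ['d', 'e', 'b'] -> ['d', 'e', 'b']
'e': index 1 in ['d', 'e', 'b'] -> ['e', 'd', 'b']


Output: [1, 2, 2, 0, 2, 2, 1, 0, 1]


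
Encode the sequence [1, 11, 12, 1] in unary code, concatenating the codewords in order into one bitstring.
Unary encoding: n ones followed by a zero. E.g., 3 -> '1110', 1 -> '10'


Encode each number as n ones followed by a terminating 0:
  1 -> 10 (2 bits)
  11 -> 111111111110 (12 bits)
  12 -> 1111111111110 (13 bits)
  1 -> 10 (2 bits)
Total length = 2 + 12 + 13 + 2 = 29 bits.

Unary([1, 11, 12, 1]) = 10111111111110111111111111010 (29 bits)


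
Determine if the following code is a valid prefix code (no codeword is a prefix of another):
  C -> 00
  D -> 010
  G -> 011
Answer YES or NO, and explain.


Checking each pair (does one codeword prefix another?):
  C='00' vs D='010': no prefix
  C='00' vs G='011': no prefix
  D='010' vs C='00': no prefix
  D='010' vs G='011': no prefix
  G='011' vs C='00': no prefix
  G='011' vs D='010': no prefix
No violation found over all pairs.

YES -- this is a valid prefix code. No codeword is a prefix of any other codeword.


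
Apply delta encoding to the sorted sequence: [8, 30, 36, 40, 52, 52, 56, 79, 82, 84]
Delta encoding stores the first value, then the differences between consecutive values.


First value: 8
Deltas:
  30 - 8 = 22
  36 - 30 = 6
  40 - 36 = 4
  52 - 40 = 12
  52 - 52 = 0
  56 - 52 = 4
  79 - 56 = 23
  82 - 79 = 3
  84 - 82 = 2


Delta encoded: [8, 22, 6, 4, 12, 0, 4, 23, 3, 2]


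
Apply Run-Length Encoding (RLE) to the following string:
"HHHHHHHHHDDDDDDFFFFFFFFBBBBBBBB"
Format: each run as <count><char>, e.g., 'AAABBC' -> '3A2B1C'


Scanning runs left to right:
  i=0: run of 'H' x 9 -> '9H'
  i=9: run of 'D' x 6 -> '6D'
  i=15: run of 'F' x 8 -> '8F'
  i=23: run of 'B' x 8 -> '8B'

RLE = 9H6D8F8B


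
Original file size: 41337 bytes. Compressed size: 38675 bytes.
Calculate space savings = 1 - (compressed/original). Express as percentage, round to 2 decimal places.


ratio = compressed/original = 38675/41337 = 0.935602
savings = 1 - ratio = 1 - 0.935602 = 0.064398
as a percentage: 0.064398 * 100 = 6.44%

Space savings = 1 - 38675/41337 = 6.44%


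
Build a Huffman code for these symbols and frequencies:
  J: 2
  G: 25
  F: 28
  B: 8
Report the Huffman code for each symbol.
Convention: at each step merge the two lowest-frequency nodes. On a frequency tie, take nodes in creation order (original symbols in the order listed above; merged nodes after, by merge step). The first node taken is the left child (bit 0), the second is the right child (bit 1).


Huffman tree construction:
Step 1: Merge J(2) + B(8) = 10
Step 2: Merge (J+B)(10) + G(25) = 35
Step 3: Merge F(28) + ((J+B)+G)(35) = 63
Read each symbol's code off the tree from the root (left child = 0, right child = 1).

Codes:
  J: 100 (length 3)
  G: 11 (length 2)
  F: 0 (length 1)
  B: 101 (length 3)
Average code length: 108/63 = 1.7143 bits/symbol


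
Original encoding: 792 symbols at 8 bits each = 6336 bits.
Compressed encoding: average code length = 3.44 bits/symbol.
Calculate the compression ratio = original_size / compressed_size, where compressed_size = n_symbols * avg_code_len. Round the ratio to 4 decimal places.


original_size = n_symbols * orig_bits = 792 * 8 = 6336 bits
compressed_size = n_symbols * avg_code_len = 792 * 3.44 = 2724.48 bits
ratio = original_size / compressed_size = 6336 / 2724.48 = 2.3256

Compression ratio = 2.3256


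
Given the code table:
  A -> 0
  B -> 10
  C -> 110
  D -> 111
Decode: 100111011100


Decoding:
10 -> B
0 -> A
111 -> D
0 -> A
111 -> D
0 -> A
0 -> A


Result: BADADAA


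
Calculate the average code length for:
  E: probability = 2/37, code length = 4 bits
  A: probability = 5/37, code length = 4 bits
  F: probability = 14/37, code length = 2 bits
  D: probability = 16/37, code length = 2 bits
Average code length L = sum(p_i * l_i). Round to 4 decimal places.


Weighted contributions p_i * l_i:
  E: (2/37) * 4 = 8/37
  A: (5/37) * 4 = 20/37
  F: (14/37) * 2 = 28/37
  D: (16/37) * 2 = 32/37
Sum = (8 + 20 + 28 + 32)/37 = 88/37

L = 88/37 = 2.3784 bits/symbol


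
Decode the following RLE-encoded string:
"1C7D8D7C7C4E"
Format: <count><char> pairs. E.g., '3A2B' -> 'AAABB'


Expanding each <count><char> pair:
  1C -> 'C'
  7D -> 'DDDDDDD'
  8D -> 'DDDDDDDD'
  7C -> 'CCCCCCC'
  7C -> 'CCCCCCC'
  4E -> 'EEEE'

Decoded = CDDDDDDDDDDDDDDDCCCCCCCCCCCCCCEEEE


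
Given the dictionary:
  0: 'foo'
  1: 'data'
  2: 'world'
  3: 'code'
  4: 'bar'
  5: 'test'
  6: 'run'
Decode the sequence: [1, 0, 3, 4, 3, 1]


Look up each index in the dictionary:
  1 -> 'data'
  0 -> 'foo'
  3 -> 'code'
  4 -> 'bar'
  3 -> 'code'
  1 -> 'data'

Decoded: "data foo code bar code data"


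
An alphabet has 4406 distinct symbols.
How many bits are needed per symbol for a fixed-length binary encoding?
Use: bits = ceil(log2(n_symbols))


log2(4406) = 12.1053
Bracket: 2^12 = 4096 < 4406 <= 2^13 = 8192
So ceil(log2(4406)) = 13

bits = ceil(log2(4406)) = ceil(12.1053) = 13 bits


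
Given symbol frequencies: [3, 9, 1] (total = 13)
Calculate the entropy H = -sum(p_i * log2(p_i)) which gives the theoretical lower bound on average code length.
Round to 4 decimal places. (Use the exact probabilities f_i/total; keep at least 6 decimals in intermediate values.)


Per-symbol terms -p_i * log2(p_i) with p_i = f_i/13:
  p = 3/13 = 0.230769: log2(p) = -2.115477, -p*log2(p) = 0.488187
  p = 9/13 = 0.692308: log2(p) = -0.530515, -p*log2(p) = 0.367279
  p = 1/13 = 0.076923: log2(p) = -3.700440, -p*log2(p) = 0.284649
H = 0.488187 + 0.367279 + 0.284649 = 1.140115

H = 1.1401 bits/symbol


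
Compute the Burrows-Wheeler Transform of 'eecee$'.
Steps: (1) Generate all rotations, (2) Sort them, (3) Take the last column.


Rotations (sorted):
  0: $eecee -> last char: e
  1: cee$ee -> last char: e
  2: e$eece -> last char: e
  3: ecee$e -> last char: e
  4: ee$eec -> last char: c
  5: eecee$ -> last char: $


BWT = eeeec$


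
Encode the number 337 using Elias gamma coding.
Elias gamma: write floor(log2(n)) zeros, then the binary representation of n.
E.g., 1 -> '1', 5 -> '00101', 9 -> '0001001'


num_bits = floor(log2(337)) + 1 = 9
leading_zeros = num_bits - 1 = 8
binary(337) = 101010001

Elias gamma(337) = '00000000' + '101010001' = 00000000101010001 (17 bits)


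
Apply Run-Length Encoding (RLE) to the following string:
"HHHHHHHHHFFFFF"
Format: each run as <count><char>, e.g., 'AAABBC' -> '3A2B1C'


Scanning runs left to right:
  i=0: run of 'H' x 9 -> '9H'
  i=9: run of 'F' x 5 -> '5F'

RLE = 9H5F


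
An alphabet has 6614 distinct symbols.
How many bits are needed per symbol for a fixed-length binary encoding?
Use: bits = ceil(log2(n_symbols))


log2(6614) = 12.6913
Bracket: 2^12 = 4096 < 6614 <= 2^13 = 8192
So ceil(log2(6614)) = 13

bits = ceil(log2(6614)) = ceil(12.6913) = 13 bits


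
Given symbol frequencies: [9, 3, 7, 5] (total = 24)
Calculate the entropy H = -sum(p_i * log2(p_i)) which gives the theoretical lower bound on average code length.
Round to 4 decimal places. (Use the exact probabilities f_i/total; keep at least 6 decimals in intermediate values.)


Per-symbol terms -p_i * log2(p_i) with p_i = f_i/24:
  p = 9/24 = 0.375000: log2(p) = -1.415037, -p*log2(p) = 0.530639
  p = 3/24 = 0.125000: log2(p) = -3.000000, -p*log2(p) = 0.375000
  p = 7/24 = 0.291667: log2(p) = -1.777608, -p*log2(p) = 0.518469
  p = 5/24 = 0.208333: log2(p) = -2.263034, -p*log2(p) = 0.471466
H = 0.530639 + 0.375000 + 0.518469 + 0.471466 = 1.895574

H = 1.8956 bits/symbol


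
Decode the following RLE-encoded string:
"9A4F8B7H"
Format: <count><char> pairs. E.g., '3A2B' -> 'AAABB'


Expanding each <count><char> pair:
  9A -> 'AAAAAAAAA'
  4F -> 'FFFF'
  8B -> 'BBBBBBBB'
  7H -> 'HHHHHHH'

Decoded = AAAAAAAAAFFFFBBBBBBBBHHHHHHH


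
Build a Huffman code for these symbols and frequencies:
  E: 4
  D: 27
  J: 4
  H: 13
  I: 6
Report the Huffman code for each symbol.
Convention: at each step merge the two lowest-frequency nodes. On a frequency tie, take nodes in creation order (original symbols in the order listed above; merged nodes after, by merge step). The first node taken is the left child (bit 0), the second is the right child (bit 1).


Huffman tree construction:
Step 1: Merge E(4) + J(4) = 8
Step 2: Merge I(6) + (E+J)(8) = 14
Step 3: Merge H(13) + (I+(E+J))(14) = 27
Step 4: Merge D(27) + (H+(I+(E+J)))(27) = 54
Read each symbol's code off the tree from the root (left child = 0, right child = 1).

Codes:
  E: 1110 (length 4)
  D: 0 (length 1)
  J: 1111 (length 4)
  H: 10 (length 2)
  I: 110 (length 3)
Average code length: 103/54 = 1.9074 bits/symbol


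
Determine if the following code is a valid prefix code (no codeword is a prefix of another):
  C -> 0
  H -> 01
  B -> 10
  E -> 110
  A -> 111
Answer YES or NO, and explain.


Checking each pair (does one codeword prefix another?):
  C='0' vs H='01': prefix -- VIOLATION

NO -- this is NOT a valid prefix code. C (0) is a prefix of H (01).


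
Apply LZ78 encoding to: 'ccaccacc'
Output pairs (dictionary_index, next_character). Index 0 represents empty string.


LZ78 encoding steps:
Dictionary: {0: ''}
Step 1: w='' (idx 0), next='c' -> output (0, 'c'), add 'c' as idx 1
Step 2: w='c' (idx 1), next='a' -> output (1, 'a'), add 'ca' as idx 2
Step 3: w='c' (idx 1), next='c' -> output (1, 'c'), add 'cc' as idx 3
Step 4: w='' (idx 0), next='a' -> output (0, 'a'), add 'a' as idx 4
Step 5: w='cc' (idx 3), end of input -> output (3, '')


Encoded: [(0, 'c'), (1, 'a'), (1, 'c'), (0, 'a'), (3, '')]


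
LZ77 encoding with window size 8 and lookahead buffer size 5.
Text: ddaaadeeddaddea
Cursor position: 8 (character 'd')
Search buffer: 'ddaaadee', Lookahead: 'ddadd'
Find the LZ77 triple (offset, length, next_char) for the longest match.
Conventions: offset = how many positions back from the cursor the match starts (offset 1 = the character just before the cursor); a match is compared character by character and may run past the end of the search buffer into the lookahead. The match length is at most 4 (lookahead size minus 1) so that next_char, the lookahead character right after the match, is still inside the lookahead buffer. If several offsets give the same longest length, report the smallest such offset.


Try each offset into the search buffer:
  offset=1 (pos 7, char 'e'): match length 0
  offset=2 (pos 6, char 'e'): match length 0
  offset=3 (pos 5, char 'd'): match length 1
  offset=4 (pos 4, char 'a'): match length 0
  offset=5 (pos 3, char 'a'): match length 0
  offset=6 (pos 2, char 'a'): match length 0
  offset=7 (pos 1, char 'd'): match length 1
  offset=8 (pos 0, char 'd'): match length 3
Longest match has length 3 at offset 8.
next_char = character at position 8 + 3 = 11 -> 'd'

Best match: offset=8, length=3 (matching 'dda' starting at position 0)
LZ77 triple: (8, 3, 'd')


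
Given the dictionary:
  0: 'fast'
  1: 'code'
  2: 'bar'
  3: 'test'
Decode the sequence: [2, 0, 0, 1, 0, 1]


Look up each index in the dictionary:
  2 -> 'bar'
  0 -> 'fast'
  0 -> 'fast'
  1 -> 'code'
  0 -> 'fast'
  1 -> 'code'

Decoded: "bar fast fast code fast code"


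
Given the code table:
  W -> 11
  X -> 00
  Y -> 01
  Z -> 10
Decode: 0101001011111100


Decoding:
01 -> Y
01 -> Y
00 -> X
10 -> Z
11 -> W
11 -> W
11 -> W
00 -> X


Result: YYXZWWWX


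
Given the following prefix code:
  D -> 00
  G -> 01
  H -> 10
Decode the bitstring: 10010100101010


Decoding step by step:
Bits 10 -> H
Bits 01 -> G
Bits 01 -> G
Bits 00 -> D
Bits 10 -> H
Bits 10 -> H
Bits 10 -> H


Decoded message: HGGDHHH


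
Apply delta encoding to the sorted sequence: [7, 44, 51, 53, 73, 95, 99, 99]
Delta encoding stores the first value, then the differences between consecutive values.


First value: 7
Deltas:
  44 - 7 = 37
  51 - 44 = 7
  53 - 51 = 2
  73 - 53 = 20
  95 - 73 = 22
  99 - 95 = 4
  99 - 99 = 0


Delta encoded: [7, 37, 7, 2, 20, 22, 4, 0]


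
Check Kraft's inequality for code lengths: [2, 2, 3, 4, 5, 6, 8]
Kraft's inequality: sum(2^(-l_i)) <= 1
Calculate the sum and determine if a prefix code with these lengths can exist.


Sum = 2^(-2) + 2^(-2) + 2^(-3) + 2^(-4) + 2^(-5) + 2^(-6) + 2^(-8)
    = 0.25 + 0.25 + 0.125 + 0.0625 + 0.03125 + 0.015625 + 0.00390625
    = 189/256 = 0.73828125
Since 0.73828125 <= 1, Kraft's inequality IS satisfied.
A prefix code with these lengths CAN exist.

Kraft sum = 0.73828125. Satisfied.


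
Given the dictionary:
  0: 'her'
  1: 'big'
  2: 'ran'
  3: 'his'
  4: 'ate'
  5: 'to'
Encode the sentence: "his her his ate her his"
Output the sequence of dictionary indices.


Look up each word in the dictionary:
  'his' -> 3
  'her' -> 0
  'his' -> 3
  'ate' -> 4
  'her' -> 0
  'his' -> 3

Encoded: [3, 0, 3, 4, 0, 3]


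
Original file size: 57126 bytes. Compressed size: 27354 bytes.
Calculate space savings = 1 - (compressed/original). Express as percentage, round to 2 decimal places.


ratio = compressed/original = 27354/57126 = 0.478836
savings = 1 - ratio = 1 - 0.478836 = 0.521164
as a percentage: 0.521164 * 100 = 52.12%

Space savings = 1 - 27354/57126 = 52.12%


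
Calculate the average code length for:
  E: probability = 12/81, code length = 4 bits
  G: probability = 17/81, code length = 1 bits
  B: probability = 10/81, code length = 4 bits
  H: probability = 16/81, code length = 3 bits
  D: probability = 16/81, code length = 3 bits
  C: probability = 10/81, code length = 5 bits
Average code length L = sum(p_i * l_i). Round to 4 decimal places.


Weighted contributions p_i * l_i:
  E: (12/81) * 4 = 48/81
  G: (17/81) * 1 = 17/81
  B: (10/81) * 4 = 40/81
  H: (16/81) * 3 = 48/81
  D: (16/81) * 3 = 48/81
  C: (10/81) * 5 = 50/81
Sum = (48 + 17 + 40 + 48 + 48 + 50)/81 = 251/81

L = 251/81 = 3.0988 bits/symbol


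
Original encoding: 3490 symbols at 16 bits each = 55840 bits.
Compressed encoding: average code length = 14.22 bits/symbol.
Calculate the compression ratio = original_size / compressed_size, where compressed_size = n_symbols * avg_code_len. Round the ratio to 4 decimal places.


original_size = n_symbols * orig_bits = 3490 * 16 = 55840 bits
compressed_size = n_symbols * avg_code_len = 3490 * 14.22 = 49627.8 bits
ratio = original_size / compressed_size = 55840 / 49627.8 = 1.1252

Compression ratio = 1.1252


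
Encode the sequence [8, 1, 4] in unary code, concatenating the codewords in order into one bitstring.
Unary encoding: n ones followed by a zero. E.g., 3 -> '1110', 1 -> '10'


Encode each number as n ones followed by a terminating 0:
  8 -> 111111110 (9 bits)
  1 -> 10 (2 bits)
  4 -> 11110 (5 bits)
Total length = 9 + 2 + 5 = 16 bits.

Unary([8, 1, 4]) = 1111111101011110 (16 bits)


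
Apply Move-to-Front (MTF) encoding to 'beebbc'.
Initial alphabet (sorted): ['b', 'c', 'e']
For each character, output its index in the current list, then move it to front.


MTF encoding:
'b': index 0 in ['b', 'c', 'e'] -> ['b', 'c', 'e']
'e': index 2 in ['b', 'c', 'e'] -> ['e', 'b', 'c']
'e': index 0 in ['e', 'b', 'c'] -> ['e', 'b', 'c']
'b': index 1 in ['e', 'b', 'c'] -> ['b', 'e', 'c']
'b': index 0 in ['b', 'e', 'c'] -> ['b', 'e', 'c']
'c': index 2 in ['b', 'e', 'c'] -> ['c', 'b', 'e']


Output: [0, 2, 0, 1, 0, 2]


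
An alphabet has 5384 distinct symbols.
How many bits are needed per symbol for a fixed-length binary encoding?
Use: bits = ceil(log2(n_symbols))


log2(5384) = 12.3945
Bracket: 2^12 = 4096 < 5384 <= 2^13 = 8192
So ceil(log2(5384)) = 13

bits = ceil(log2(5384)) = ceil(12.3945) = 13 bits
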